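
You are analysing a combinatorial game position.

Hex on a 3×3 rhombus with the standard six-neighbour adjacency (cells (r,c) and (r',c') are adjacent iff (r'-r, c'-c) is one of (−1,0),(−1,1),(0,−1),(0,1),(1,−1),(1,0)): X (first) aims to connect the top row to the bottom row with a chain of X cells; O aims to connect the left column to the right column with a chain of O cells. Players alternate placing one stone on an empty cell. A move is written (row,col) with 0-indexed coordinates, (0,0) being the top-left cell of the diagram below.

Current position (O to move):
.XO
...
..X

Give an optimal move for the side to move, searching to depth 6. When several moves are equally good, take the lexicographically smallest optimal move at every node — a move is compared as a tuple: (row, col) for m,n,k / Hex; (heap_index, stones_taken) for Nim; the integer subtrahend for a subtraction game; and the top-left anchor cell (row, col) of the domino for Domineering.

p1 O@[.XO/.../..X]: (0,0)[OXO/.../..X]-1 (1,0)[.XO/O../..X]-1 (1,1)[.XO/.O./..X]+1* (1,2)[.XO/..O/..X]-1 (2,0)[.XO/.../O.X]-1 (2,1)[.XO/.../.OX]-1
p2 X@[.XO/.O./..X]: (0,0)[XXO/.O./..X]-1* (1,0)[.XO/XO./..X]-1 (1,2)[.XO/.OX/..X]-1 (2,0)[.XO/.O./X.X]-1 (2,1)[.XO/.O./.XX]-1
p3 O@[XXO/.O./..X]: (1,0)[XXO/OO./..X]+1* (1,2)[XXO/.OO/..X]+1 (2,0)[XXO/.O./O.X]+1 (2,1)[XXO/.O./.OX]+1
p4 X@[XXO/OO./..X] terminal -1; root [.XO/.../..X] d6

O's best at [.XO/.../..X]: (1,1)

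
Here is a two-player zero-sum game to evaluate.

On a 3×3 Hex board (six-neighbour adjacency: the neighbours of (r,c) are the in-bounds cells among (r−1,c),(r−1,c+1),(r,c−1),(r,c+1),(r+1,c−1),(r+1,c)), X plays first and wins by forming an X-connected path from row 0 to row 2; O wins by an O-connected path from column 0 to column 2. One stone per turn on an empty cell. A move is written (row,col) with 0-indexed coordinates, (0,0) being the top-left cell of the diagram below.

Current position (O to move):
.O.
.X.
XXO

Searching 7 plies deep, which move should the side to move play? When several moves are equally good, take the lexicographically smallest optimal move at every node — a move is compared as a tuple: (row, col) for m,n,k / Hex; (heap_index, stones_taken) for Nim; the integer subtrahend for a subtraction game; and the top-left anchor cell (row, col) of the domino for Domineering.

p1 O@[.O./.X./XXO]: (0,0)[OO./.X./XXO]-1 (0,2)[.OO/.X./XXO]+1* (1,0)[.O./OX./XXO]-1 (1,2)[.O./.XO/XXO]-1
p2 X@[.OO/.X./XXO]: (0,0)[XOO/.X./XXO]-1* (1,0)[.OO/XX./XXO]-1 (1,2)[.OO/.XX/XXO]-1
p3 O@[XOO/.X./XXO]: (1,0)[XOO/OX./XXO]+1* (1,2)[XOO/.XO/XXO]-1
p4 X@[XOO/OX./XXO] terminal -1; root [.O./.X./XXO] d7

O's best at [.O./.X./XXO]: (0,2)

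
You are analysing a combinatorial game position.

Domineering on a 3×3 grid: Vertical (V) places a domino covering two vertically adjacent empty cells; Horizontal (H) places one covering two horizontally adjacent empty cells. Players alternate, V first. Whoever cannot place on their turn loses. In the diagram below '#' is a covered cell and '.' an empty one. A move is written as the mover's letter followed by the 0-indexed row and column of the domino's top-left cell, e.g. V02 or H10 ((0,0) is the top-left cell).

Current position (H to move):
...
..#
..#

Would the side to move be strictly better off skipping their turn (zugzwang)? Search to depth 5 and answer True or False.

p1 H@[.../..#/..#]: H00[##./..#/..#]-1 H01[.##/..#/..#]-1 H10[.../###/..#]+1* H20[.../..#/###]-1
p2 V@[.../###/..#] terminal -1; root [.../..#/..#] d5
suppose H passes — search the same position with V to move:
pass> p1 V@[.../..#/..#]: V00[#../#.#/..#]+1* V01[.#./.##/..#]+1 V10[.../#.#/#.#]+1 V11[.../.##/.##]+1
pass> p2 H@[#../#.#/..#]: H01[###/#.#/..#]-1* H20[#../#.#/###]-1
pass> p3 V@[###/#.#/..#]: V11[###/###/.##]+1*
pass> p4 H@[###/###/.##] terminal -1; root [.../..#/..#] d5
for H: play +1, pass -1

zugzwang(.../..#/..#, H) = False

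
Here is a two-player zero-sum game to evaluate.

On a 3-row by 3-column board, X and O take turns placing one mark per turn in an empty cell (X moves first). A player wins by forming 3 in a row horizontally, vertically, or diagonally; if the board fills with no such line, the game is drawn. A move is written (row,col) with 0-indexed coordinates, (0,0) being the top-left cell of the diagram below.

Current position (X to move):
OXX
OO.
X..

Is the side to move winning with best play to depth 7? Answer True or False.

X winning at [OXX/OO./X..]: False

[OXX/OO./X..] X move#1: (1,2):-1/OXX/OOX/X..*, (2,1):-1/OXX/OO./XX., (2,2):-1/OXX/OO./X.X
[OXX/OOX/X..] O move#2: (2,1):-1/OXX/OOX/XO., (2,2):+1/OXX/OOX/X.O*
[OXX/OOX/X.O] end (terminal -1, X#3); searched OXX/OO./X.. to 7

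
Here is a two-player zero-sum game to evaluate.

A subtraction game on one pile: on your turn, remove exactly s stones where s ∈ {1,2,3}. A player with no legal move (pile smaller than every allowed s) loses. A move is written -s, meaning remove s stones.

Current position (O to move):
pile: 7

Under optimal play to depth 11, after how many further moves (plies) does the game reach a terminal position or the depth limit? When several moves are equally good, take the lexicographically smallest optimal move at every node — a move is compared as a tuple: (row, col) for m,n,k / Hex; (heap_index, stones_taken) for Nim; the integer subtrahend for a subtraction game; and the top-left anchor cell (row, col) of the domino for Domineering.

PV length from [7]: 3 plies

p1 O@[7]: -1[6]-1 -2[5]-1 -3[4]+1*
p2 X@[4]: -1[3]-1* -2[2]-1 -3[1]-1
p3 O@[3]: -1[2]-1 -2[1]-1 -3[0]+1*
p4 X@[0] terminal -1; root [7] d11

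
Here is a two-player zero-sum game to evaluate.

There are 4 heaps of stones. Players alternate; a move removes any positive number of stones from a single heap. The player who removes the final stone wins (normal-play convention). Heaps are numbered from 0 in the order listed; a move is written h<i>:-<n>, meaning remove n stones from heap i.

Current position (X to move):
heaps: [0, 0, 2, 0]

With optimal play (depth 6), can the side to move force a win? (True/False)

X winning at [(0,0,2,0)]: True

ply 1, X at (0,0,2,0) | h2:-1=-1→(0,0,1,0); h2:-2=+1→(0,0,0,0)*
ply 2: (0,0,0,0) is terminal -1 (O); from (0,0,2,0) depth 6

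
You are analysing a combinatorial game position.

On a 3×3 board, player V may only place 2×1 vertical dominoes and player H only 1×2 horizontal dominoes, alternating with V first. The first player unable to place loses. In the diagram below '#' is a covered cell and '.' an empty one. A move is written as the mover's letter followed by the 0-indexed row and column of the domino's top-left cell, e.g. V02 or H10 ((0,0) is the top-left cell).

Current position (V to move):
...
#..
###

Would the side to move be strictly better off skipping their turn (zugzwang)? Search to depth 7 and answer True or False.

p1 V@[.../#../###]: V01[.#./##./###]+1* V02[..#/#.#/###]-1
p2 H@[.#./##./###] terminal -1; root [.../#../###] d7
if V skipped the turn, H would face:
~ p1 H@[.../#../###]: H00[##./#../###]-1 H01[.##/#../###]+1* H11[.../###/###]+1
~ p2 V@[.##/#../###] terminal -1; root [.../#../###] d7
compare (V): move=+1 vs pass=-1

zugzwang(.../#../###, V) = False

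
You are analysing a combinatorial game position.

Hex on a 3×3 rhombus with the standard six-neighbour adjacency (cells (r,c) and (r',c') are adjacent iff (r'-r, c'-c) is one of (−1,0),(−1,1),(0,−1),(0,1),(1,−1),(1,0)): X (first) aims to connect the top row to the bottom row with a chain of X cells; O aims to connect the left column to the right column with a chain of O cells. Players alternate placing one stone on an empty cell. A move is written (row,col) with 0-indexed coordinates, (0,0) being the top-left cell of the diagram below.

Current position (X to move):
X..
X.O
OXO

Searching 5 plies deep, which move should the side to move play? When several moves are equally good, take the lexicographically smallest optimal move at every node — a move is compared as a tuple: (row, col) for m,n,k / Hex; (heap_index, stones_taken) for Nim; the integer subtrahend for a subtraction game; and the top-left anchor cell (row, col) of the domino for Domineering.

X's best at [X../X.O/OXO]: (1,1)

[X../X.O/OXO] X move#1: (0,1):-1/XX./X.O/OXO, (0,2):-1/X.X/X.O/OXO, (1,1):+1/X../XXO/OXO*
[X../XXO/OXO] end (terminal -1, O#2); searched X../X.O/OXO to 5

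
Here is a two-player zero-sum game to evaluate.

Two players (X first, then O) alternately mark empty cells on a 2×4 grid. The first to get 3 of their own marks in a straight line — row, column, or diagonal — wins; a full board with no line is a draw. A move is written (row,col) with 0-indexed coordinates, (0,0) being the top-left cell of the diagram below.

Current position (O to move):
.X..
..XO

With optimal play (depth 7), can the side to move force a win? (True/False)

O winning at [.X../..XO]: False

ply 1, O at .X../..XO | (0,0)=+0→OX../..XO*; (0,2)=+0→.XO./..XO; (0,3)=+0→.X.O/..XO; (1,0)=-1→.X../O.XO; (1,1)=-1→.X../.OXO
ply 2, X at OX../..XO | (0,2)=+0→OXX./..XO*; (0,3)=+0→OX.X/..XO; (1,0)=+0→OX../X.XO; (1,1)=+0→OX../.XXO
ply 3, O at OXX./..XO | (0,3)=+0→OXXO/..XO*; (1,0)=-1→OXX./O.XO; (1,1)=-1→OXX./.OXO
ply 4, X at OXXO/..XO | (1,0)=+0→OXXO/X.XO*; (1,1)=+0→OXXO/.XXO
ply 5, O at OXXO/X.XO | (1,1)=+0→OXXO/XOXO*
ply 6: OXXO/XOXO is terminal +0 (X); from .X../..XO depth 7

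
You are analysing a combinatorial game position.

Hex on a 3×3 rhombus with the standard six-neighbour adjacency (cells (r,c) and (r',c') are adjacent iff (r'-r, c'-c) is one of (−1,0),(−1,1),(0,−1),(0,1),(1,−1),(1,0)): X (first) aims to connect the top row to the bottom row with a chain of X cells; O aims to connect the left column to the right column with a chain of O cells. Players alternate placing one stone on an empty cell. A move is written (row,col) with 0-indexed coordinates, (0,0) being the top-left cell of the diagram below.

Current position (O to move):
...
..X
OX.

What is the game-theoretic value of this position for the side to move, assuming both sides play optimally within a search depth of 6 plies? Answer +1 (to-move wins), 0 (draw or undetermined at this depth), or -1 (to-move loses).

ply 1, O at .../..X/OX. | (0,0)=-1→O../..X/OX.; (0,1)=-1→.O./..X/OX.; (0,2)=+1→..O/..X/OX.*; (1,0)=-1→.../O.X/OX.; (1,1)=-1→.../.OX/OX.; (2,2)=-1→.../..X/OXO
ply 2, X at ..O/..X/OX. | (0,0)=-1→X.O/..X/OX.*; (0,1)=-1→.XO/..X/OX.; (1,0)=-1→..O/X.X/OX.; (1,1)=-1→..O/.XX/OX.; (2,2)=-1→..O/..X/OXX
ply 3, O at X.O/..X/OX. | (0,1)=+1→XOO/..X/OX.*; (1,0)=+1→X.O/O.X/OX.; (1,1)=+1→X.O/.OX/OX.; (2,2)=-1→X.O/..X/OXO
ply 4, X at XOO/..X/OX. | (1,0)=-1→XOO/X.X/OX.*; (1,1)=-1→XOO/.XX/OX.; (2,2)=-1→XOO/..X/OXX
ply 5, O at XOO/X.X/OX. | (1,1)=+1→XOO/XOX/OX.*; (2,2)=-1→XOO/X.X/OXO
ply 6: XOO/XOX/OX. is terminal -1 (X); from .../..X/OX. depth 6

value(.../..X/OX., O) = +1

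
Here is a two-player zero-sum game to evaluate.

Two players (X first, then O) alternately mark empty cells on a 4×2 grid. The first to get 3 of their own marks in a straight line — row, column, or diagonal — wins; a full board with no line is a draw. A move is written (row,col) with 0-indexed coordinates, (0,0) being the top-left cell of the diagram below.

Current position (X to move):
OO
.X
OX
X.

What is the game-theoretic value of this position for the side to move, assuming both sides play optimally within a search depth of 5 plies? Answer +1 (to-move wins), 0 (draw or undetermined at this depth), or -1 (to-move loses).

p1 X@[OO/.X/OX/X.]: (1,0)[OO/XX/OX/X.]+0 (3,1)[OO/.X/OX/XX]+1*
p2 O@[OO/.X/OX/XX] terminal -1; root [OO/.X/OX/X.] d5

value(OO/.X/OX/X., X) = +1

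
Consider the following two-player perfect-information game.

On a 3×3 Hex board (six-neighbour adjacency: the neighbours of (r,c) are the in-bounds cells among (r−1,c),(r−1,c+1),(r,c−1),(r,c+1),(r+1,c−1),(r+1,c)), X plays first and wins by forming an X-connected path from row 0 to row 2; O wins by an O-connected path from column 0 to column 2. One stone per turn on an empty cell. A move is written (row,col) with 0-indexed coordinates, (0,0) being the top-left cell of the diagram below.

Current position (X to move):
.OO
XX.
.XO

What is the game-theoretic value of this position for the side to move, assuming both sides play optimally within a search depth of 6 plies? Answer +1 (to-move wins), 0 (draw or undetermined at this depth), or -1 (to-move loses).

p1 X@[.OO/XX./.XO]: (0,0)[XOO/XX./.XO]+1* (1,2)[.OO/XXX/.XO]-1 (2,0)[.OO/XX./XXO]-1
p2 O@[XOO/XX./.XO] terminal -1; root [.OO/XX./.XO] d6

value(.OO/XX./.XO, X) = +1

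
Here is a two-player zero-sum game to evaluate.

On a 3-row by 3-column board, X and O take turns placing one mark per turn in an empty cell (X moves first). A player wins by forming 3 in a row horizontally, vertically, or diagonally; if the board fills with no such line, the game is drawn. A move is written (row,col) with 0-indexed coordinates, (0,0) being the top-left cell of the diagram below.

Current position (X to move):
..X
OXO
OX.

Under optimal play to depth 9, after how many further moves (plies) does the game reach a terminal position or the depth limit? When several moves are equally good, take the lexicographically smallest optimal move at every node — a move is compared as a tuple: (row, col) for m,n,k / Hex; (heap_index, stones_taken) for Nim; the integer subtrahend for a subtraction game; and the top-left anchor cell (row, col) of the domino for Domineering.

p1 X@[..X/OXO/OX.]: (0,0)[X.X/OXO/OX.]+1* (0,1)[.XX/OXO/OX.]+1 (2,2)[..X/OXO/OXX]-1
p2 O@[X.X/OXO/OX.]: (0,1)[XOX/OXO/OX.]-1* (2,2)[X.X/OXO/OXO]-1
p3 X@[XOX/OXO/OX.]: (2,2)[XOX/OXO/OXX]+1*
p4 O@[XOX/OXO/OXX] terminal -1; root [..X/OXO/OX.] d9

PV length from [..X/OXO/OX.]: 3 plies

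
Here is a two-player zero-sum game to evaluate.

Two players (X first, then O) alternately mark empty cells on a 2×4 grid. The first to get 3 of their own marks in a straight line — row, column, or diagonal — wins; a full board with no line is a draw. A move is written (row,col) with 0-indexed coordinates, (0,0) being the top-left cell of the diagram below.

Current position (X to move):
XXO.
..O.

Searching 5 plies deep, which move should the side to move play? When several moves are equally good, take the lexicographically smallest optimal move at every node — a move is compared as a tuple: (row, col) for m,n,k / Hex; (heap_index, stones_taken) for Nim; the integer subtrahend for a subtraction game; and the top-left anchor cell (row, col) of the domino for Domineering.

X's best at [XXO./..O.]: (1,0)

ply 1, X at XXO./..O. | (0,3)=-1→XXOX/..O.; (1,0)=+0→XXO./X.O.*; (1,1)=+0→XXO./.XO.; (1,3)=+0→XXO./..OX
ply 2, O at XXO./X.O. | (0,3)=+0→XXOO/X.O.*; (1,1)=+0→XXO./XOO.; (1,3)=+0→XXO./X.OO
ply 3, X at XXOO/X.O. | (1,1)=+0→XXOO/XXO.*; (1,3)=+0→XXOO/X.OX
ply 4, O at XXOO/XXO. | (1,3)=+0→XXOO/XXOO*
ply 5: XXOO/XXOO is terminal +0 (X); from XXO./..O. depth 5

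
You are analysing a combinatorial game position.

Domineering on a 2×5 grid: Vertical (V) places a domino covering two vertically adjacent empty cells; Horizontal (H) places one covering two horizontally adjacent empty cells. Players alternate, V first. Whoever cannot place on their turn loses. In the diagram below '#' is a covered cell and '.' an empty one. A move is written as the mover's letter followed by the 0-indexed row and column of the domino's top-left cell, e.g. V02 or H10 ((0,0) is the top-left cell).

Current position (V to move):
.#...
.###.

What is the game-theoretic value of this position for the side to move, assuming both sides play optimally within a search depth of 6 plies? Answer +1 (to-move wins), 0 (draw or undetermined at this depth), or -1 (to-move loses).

value(.#.../.###., V) = +1

[.#.../.###.] V move#1: V00:-1/##.../####., V04:+1/.#..#/.####*
[.#..#/.####] H move#2: H02:-1/.####/.####*
[.####/.####] V move#3: V00:+1/#####/#####*
[#####/#####] end (terminal -1, H#4); searched .#.../.###. to 6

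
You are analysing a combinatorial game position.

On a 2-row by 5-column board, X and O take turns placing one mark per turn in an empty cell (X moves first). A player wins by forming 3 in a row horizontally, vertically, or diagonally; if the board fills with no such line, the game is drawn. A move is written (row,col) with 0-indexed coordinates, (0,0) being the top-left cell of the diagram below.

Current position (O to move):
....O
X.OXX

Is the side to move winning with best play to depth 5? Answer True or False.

[....O/X.OXX] O move#1: (0,0):+0/O...O/X.OXX*, (0,1):+0/.O..O/X.OXX, (0,2):+0/..O.O/X.OXX, (0,3):+0/...OO/X.OXX, (1,1):+0/....O/XOOXX
[O...O/X.OXX] X move#2: (0,1):+0/OX..O/X.OXX*, (0,2):+0/O.X.O/X.OXX, (0,3):+0/O..XO/X.OXX, (1,1):-1/O...O/XXOXX
[OX..O/X.OXX] O move#3: (0,2):+0/OXO.O/X.OXX*, (0,3):+0/OX.OO/X.OXX, (1,1):+0/OX..O/XOOXX
[OXO.O/X.OXX] X move#4: (0,3):+0/OXOXO/X.OXX*, (1,1):-1/OXO.O/XXOXX
[OXOXO/X.OXX] O move#5: (1,1):+0/OXOXO/XOOXX*
[OXOXO/XOOXX] end (terminal +0, X#6); searched ....O/X.OXX to 5

O winning at [....O/X.OXX]: False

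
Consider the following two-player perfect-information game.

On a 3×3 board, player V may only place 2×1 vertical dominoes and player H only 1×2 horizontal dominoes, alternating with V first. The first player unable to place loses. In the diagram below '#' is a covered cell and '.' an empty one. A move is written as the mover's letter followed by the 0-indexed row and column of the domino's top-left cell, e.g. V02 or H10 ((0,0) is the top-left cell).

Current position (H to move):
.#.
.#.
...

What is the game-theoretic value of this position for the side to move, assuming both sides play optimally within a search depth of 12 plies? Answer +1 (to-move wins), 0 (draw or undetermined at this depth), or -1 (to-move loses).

value(.#./.#./..., H) = -1

p1 H@[.#./.#./...]: H20[.#./.#./##.]-1* H21[.#./.#./.##]-1
p2 V@[.#./.#./##.]: V00[##./##./##.]+1* V02[.##/.##/##.]+1 V12[.#./.##/###]+1
p3 H@[##./##./##.] terminal -1; root [.#./.#./...] d12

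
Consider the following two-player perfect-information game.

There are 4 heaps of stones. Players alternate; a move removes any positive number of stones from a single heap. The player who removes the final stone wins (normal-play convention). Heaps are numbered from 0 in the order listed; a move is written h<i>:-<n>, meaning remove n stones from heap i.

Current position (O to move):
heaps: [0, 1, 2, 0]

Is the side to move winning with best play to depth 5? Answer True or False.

O winning at [(0,1,2,0)]: True

ply 1, O at (0,1,2,0) | h1:-1=-1→(0,0,2,0); h2:-1=+1→(0,1,1,0)*; h2:-2=-1→(0,1,0,0)
ply 2, X at (0,1,1,0) | h1:-1=-1→(0,0,1,0)*; h2:-1=-1→(0,1,0,0)
ply 3, O at (0,0,1,0) | h2:-1=+1→(0,0,0,0)*
ply 4: (0,0,0,0) is terminal -1 (X); from (0,1,2,0) depth 5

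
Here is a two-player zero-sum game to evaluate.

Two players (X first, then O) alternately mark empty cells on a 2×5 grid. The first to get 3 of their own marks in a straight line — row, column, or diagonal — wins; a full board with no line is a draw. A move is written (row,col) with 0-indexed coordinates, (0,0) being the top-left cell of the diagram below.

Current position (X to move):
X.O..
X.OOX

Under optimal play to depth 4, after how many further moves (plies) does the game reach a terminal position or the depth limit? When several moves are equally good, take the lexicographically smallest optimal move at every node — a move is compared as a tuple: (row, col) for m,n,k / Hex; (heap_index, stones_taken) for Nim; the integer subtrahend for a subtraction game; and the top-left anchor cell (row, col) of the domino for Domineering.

PV length from [X.O../X.OOX]: 4 plies

p1 X@[X.O../X.OOX]: (0,1)[XXO../X.OOX]-1* (0,3)[X.OX./X.OOX]-1 (0,4)[X.O.X/X.OOX]-1 (1,1)[X.O../XXOOX]-1
p2 O@[XXO../X.OOX]: (0,3)[XXOO./X.OOX]+1* (0,4)[XXO.O/X.OOX]+1 (1,1)[XXO../XOOOX]+1
p3 X@[XXOO./X.OOX]: (0,4)[XXOOX/X.OOX]-1* (1,1)[XXOO./XXOOX]-1
p4 O@[XXOOX/X.OOX]: (1,1)[XXOOX/XOOOX]+1*
p5 X@[XXOOX/XOOOX] terminal -1; root [X.O../X.OOX] d4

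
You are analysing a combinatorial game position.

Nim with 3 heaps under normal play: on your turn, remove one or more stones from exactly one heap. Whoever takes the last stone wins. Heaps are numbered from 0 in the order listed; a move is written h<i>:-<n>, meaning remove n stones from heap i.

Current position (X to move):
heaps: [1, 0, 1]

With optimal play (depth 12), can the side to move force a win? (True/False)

X winning at [(1,0,1)]: False

ply 1, X at (1,0,1) | h0:-1=-1→(0,0,1)*; h2:-1=-1→(1,0,0)
ply 2, O at (0,0,1) | h2:-1=+1→(0,0,0)*
ply 3: (0,0,0) is terminal -1 (X); from (1,0,1) depth 12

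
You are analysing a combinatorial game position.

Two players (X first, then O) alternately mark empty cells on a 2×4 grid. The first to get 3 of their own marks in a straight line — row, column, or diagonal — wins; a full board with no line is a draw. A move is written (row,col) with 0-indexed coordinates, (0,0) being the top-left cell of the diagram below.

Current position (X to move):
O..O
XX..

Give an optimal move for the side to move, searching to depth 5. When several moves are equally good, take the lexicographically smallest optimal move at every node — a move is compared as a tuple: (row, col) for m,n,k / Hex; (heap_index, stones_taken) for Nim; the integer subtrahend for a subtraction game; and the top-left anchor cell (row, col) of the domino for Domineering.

ply 1, X at O..O/XX.. | (0,1)=+0→OX.O/XX..; (0,2)=+0→O.XO/XX..; (1,2)=+1→O..O/XXX.*; (1,3)=+0→O..O/XX.X
ply 2: O..O/XXX. is terminal -1 (O); from O..O/XX.. depth 5

X's best at [O..O/XX..]: (1,2)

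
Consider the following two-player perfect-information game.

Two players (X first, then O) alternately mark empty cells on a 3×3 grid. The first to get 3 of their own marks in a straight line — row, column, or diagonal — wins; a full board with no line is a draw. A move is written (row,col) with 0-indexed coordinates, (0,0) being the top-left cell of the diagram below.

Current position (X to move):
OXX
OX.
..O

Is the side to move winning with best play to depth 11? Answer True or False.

X winning at [OXX/OX./..O]: True

ply 1, X at OXX/OX./..O | (1,2)=-1→OXX/OXX/..O; (2,0)=+1→OXX/OX./X.O*; (2,1)=+1→OXX/OX./.XO
ply 2: OXX/OX./X.O is terminal -1 (O); from OXX/OX./..O depth 11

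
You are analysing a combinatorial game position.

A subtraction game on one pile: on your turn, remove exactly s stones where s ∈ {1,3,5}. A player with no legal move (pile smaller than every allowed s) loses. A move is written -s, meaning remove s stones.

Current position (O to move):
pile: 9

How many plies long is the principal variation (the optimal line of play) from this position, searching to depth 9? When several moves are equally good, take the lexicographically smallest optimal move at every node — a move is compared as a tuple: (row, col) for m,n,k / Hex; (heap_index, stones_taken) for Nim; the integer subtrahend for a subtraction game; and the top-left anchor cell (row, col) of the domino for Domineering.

PV length from [9]: 9 plies

ply 1, O at 9 | -1=+1→8*; -3=+1→6; -5=+1→4
ply 2, X at 8 | -1=-1→7*; -3=-1→5; -5=-1→3
ply 3, O at 7 | -1=+1→6*; -3=+1→4; -5=+1→2
ply 4, X at 6 | -1=-1→5*; -3=-1→3; -5=-1→1
ply 5, O at 5 | -1=+1→4*; -3=+1→2; -5=+1→0
ply 6, X at 4 | -1=-1→3*; -3=-1→1
ply 7, O at 3 | -1=+1→2*; -3=+1→0
ply 8, X at 2 | -1=-1→1*
ply 9, O at 1 | -1=+1→0*
ply 10: 0 is terminal -1 (X); from 9 depth 9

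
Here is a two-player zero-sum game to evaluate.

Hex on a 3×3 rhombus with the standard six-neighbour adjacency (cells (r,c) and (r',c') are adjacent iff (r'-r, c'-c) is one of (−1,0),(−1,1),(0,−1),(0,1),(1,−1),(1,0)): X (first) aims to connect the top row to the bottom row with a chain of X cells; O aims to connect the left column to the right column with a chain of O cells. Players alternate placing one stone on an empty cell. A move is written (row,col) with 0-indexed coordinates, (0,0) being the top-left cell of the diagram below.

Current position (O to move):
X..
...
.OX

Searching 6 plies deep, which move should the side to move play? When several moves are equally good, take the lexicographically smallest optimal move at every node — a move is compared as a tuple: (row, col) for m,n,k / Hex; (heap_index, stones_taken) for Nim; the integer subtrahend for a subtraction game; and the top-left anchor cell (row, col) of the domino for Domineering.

[X../.../.OX] O move#1: (0,1):-1/XO./.../.OX, (0,2):-1/X.O/.../.OX, (1,0):-1/X../O../.OX, (1,1):+1/X../.O./.OX*, (1,2):-1/X../..O/.OX, (2,0):-1/X../.../OOX
[X../.O./.OX] X move#2: (0,1):-1/XX./.O./.OX*, (0,2):-1/X.X/.O./.OX, (1,0):-1/X../XO./.OX, (1,2):-1/X../.OX/.OX, (2,0):-1/X../.O./XOX
[XX./.O./.OX] O move#3: (0,2):+1/XXO/.O./.OX*, (1,0):+1/XX./OO./.OX, (1,2):+1/XX./.OO/.OX, (2,0):+1/XX./.O./OOX
[XXO/.O./.OX] X move#4: (1,0):-1/XXO/XO./.OX*, (1,2):-1/XXO/.OX/.OX, (2,0):-1/XXO/.O./XOX
[XXO/XO./.OX] O move#5: (1,2):-1/XXO/XOO/.OX, (2,0):+1/XXO/XO./OOX*
[XXO/XO./OOX] end (terminal -1, X#6); searched X../.../.OX to 6

O's best at [X../.../.OX]: (1,1)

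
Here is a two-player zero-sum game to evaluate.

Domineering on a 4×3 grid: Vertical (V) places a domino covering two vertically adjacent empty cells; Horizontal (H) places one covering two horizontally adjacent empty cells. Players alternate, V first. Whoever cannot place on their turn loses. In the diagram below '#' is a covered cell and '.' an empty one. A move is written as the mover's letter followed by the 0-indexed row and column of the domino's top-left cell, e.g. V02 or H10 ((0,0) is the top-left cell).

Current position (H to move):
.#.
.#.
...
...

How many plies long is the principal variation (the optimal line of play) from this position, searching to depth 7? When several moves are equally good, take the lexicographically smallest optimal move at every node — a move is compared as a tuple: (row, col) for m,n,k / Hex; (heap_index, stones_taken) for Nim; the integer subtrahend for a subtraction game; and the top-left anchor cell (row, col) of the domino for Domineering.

PV length from [.#./.#./.../...]: 4 plies

[.#./.#./.../...] H move#1: H20:-1/.#./.#./##./...*, H21:-1/.#./.#./.##/..., H30:-1/.#./.#./.../##., H31:-1/.#./.#./.../.##
[.#./.#./##./...] V move#2: V00:+1/##./##./##./...*, V02:+1/.##/.##/##./..., V12:+1/.#./.##/###/..., V22:+1/.#./.#./###/..#
[##./##./##./...] H move#3: H30:-1/##./##./##./##.*, H31:-1/##./##./##./.##
[##./##./##./##.] V move#4: V02:+1/###/###/##./##.*, V12:+1/##./###/###/##., V22:+1/##./##./###/###
[###/###/##./##.] end (terminal -1, H#5); searched .#./.#./.../... to 7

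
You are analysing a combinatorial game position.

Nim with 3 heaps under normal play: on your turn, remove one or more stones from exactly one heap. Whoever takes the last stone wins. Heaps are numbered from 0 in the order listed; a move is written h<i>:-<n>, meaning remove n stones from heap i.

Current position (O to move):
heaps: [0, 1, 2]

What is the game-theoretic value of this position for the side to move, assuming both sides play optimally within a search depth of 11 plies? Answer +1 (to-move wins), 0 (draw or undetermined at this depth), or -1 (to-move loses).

[(0,1,2)] O move#1: h1:-1:-1/(0,0,2), h2:-1:+1/(0,1,1)*, h2:-2:-1/(0,1,0)
[(0,1,1)] X move#2: h1:-1:-1/(0,0,1)*, h2:-1:-1/(0,1,0)
[(0,0,1)] O move#3: h2:-1:+1/(0,0,0)*
[(0,0,0)] end (terminal -1, X#4); searched (0,1,2) to 11

value((0,1,2), O) = +1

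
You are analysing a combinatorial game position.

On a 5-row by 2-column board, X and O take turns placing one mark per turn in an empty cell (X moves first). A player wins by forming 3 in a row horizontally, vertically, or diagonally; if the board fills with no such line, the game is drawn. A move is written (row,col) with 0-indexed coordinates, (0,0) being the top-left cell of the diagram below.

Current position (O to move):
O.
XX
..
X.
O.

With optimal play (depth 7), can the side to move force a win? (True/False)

O winning at [O./XX/../X./O.]: False

p1 O@[O./XX/../X./O.]: (0,1)[OO/XX/../X./O.]-1* (2,0)[O./XX/O./X./O.]-1 (2,1)[O./XX/.O/X./O.]-1 (3,1)[O./XX/../XO/O.]-1 (4,1)[O./XX/../X./OO]-1
p2 X@[OO/XX/../X./O.]: (2,0)[OO/XX/X./X./O.]+1* (2,1)[OO/XX/.X/X./O.]+1 (3,1)[OO/XX/../XX/O.]+1 (4,1)[OO/XX/../X./OX]+0
p3 O@[OO/XX/X./X./O.] terminal -1; root [O./XX/../X./O.] d7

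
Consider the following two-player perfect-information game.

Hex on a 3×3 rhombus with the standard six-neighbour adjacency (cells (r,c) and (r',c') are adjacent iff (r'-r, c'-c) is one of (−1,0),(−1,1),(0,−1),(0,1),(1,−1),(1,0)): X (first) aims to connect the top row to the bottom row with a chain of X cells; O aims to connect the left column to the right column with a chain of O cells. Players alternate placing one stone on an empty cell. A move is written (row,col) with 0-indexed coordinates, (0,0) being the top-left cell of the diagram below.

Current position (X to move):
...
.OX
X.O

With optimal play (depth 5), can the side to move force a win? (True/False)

[.../.OX/X.O] X move#1: (0,0):-1/X../.OX/X.O, (0,1):-1/.X./.OX/X.O, (0,2):+1/..X/.OX/X.O*, (1,0):+1/.../XOX/X.O, (2,1):+1/.../.OX/XXO
[..X/.OX/X.O] O move#2: (0,0):-1/O.X/.OX/X.O*, (0,1):-1/.OX/.OX/X.O, (1,0):-1/..X/OOX/X.O, (2,1):-1/..X/.OX/XOO
[O.X/.OX/X.O] X move#3: (0,1):+1/OXX/.OX/X.O*, (1,0):+1/O.X/XOX/X.O, (2,1):+1/O.X/.OX/XXO
[OXX/.OX/X.O] O move#4: (1,0):-1/OXX/OOX/X.O*, (2,1):-1/OXX/.OX/XOO
[OXX/OOX/X.O] X move#5: (2,1):+1/OXX/OOX/XXO*
[OXX/OOX/XXO] end (terminal -1, O#6); searched .../.OX/X.O to 5

X winning at [.../.OX/X.O]: True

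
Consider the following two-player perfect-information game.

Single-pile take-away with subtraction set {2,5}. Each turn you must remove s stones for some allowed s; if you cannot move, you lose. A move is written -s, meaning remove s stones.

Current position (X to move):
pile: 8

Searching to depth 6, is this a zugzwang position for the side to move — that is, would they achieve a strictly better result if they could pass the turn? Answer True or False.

zugzwang(8, X) = True

[8] X move#1: -2:-1/6*, -5:-1/3
[6] O move#2: -2:+1/4*, -5:+1/1
[4] X move#3: -2:-1/2*
[2] O move#4: -2:+1/0*
[0] end (terminal -1, X#5); searched 8 to 6
pass branch (O moves first from the same position):
  | [8] O move#1: -2:-1/6*, -5:-1/3
  | [6] X move#2: -2:+1/4*, -5:+1/1
  | [4] O move#3: -2:-1/2*
  | [2] X move#4: -2:+1/0*
  | [0] end (terminal -1, O#5); searched 8 to 6
X moving scores -1; X passing scores +1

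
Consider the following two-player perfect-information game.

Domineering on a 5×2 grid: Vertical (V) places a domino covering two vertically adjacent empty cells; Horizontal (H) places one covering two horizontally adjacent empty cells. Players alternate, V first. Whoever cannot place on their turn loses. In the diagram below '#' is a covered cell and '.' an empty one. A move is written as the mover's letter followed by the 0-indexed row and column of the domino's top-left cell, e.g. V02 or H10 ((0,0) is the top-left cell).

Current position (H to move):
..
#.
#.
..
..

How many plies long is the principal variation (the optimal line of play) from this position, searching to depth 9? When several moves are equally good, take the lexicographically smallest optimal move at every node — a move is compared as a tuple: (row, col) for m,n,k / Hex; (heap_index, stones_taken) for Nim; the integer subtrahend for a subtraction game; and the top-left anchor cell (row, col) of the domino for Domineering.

PV length from [../#./#./../..]: 3 plies

p1 H@[../#./#./../..]: H00[##/#./#./../..]-1 H30[../#./#./##/..]+1* H40[../#./#./../##]+1
p2 V@[../#./#./##/..]: V01[.#/##/#./##/..]-1* V11[../##/##/##/..]-1
p3 H@[.#/##/#./##/..]: H40[.#/##/#./##/##]+1*
p4 V@[.#/##/#./##/##] terminal -1; root [../#./#./../..] d9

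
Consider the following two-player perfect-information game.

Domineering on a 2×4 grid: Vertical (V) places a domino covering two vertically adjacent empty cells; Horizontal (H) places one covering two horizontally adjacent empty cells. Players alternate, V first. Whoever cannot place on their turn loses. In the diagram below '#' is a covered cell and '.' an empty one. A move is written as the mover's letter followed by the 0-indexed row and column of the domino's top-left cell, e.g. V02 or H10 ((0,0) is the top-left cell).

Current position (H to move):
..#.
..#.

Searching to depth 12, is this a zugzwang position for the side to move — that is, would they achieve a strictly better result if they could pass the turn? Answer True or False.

p1 H@[..#./..#.]: H00[###./..#.]+1* H10[..#./###.]+1
p2 V@[###./..#.]: V03[####/..##]-1*
p3 H@[####/..##]: H10[####/####]+1*
p4 V@[####/####] terminal -1; root [..#./..#.] d12
pass branch (V moves first from the same position):
  | p1 V@[..#./..#.]: V00[#.#./#.#.]+1* V01[.##./.##.]+1 V03[..##/..##]-1
  | p2 H@[#.#./#.#.] terminal -1; root [..#./..#.] d12
H moving scores +1; H passing scores -1

zugzwang(..#./..#., H) = False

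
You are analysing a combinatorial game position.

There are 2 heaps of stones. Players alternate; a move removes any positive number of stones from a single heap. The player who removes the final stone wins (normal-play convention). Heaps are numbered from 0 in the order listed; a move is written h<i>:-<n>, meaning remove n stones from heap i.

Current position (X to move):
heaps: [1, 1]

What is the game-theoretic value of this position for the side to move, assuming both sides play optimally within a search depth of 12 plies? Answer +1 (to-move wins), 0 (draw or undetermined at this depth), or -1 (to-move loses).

value((1,1), X) = -1

ply 1, X at (1,1) | h0:-1=-1→(0,1)*; h1:-1=-1→(1,0)
ply 2, O at (0,1) | h1:-1=+1→(0,0)*
ply 3: (0,0) is terminal -1 (X); from (1,1) depth 12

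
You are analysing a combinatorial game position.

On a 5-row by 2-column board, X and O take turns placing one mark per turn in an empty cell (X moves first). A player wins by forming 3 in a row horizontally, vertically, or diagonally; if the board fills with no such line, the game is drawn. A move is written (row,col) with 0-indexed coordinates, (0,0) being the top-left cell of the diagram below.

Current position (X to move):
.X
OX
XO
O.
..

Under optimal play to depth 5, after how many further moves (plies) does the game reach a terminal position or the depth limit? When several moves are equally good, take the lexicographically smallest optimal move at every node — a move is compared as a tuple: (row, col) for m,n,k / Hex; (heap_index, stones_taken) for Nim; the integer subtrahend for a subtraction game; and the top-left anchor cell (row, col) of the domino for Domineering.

PV length from [.X/OX/XO/O./..]: 4 plies

[.X/OX/XO/O./..] X move#1: (0,0):+0/XX/OX/XO/O./..*, (3,1):+0/.X/OX/XO/OX/.., (4,0):+0/.X/OX/XO/O./X., (4,1):+0/.X/OX/XO/O./.X
[XX/OX/XO/O./..] O move#2: (3,1):+0/XX/OX/XO/OO/..*, (4,0):+0/XX/OX/XO/O./O., (4,1):+0/XX/OX/XO/O./.O
[XX/OX/XO/OO/..] X move#3: (4,0):-1/XX/OX/XO/OO/X., (4,1):+0/XX/OX/XO/OO/.X*
[XX/OX/XO/OO/.X] O move#4: (4,0):+0/XX/OX/XO/OO/OX*
[XX/OX/XO/OO/OX] end (terminal +0, X#5); searched .X/OX/XO/O./.. to 5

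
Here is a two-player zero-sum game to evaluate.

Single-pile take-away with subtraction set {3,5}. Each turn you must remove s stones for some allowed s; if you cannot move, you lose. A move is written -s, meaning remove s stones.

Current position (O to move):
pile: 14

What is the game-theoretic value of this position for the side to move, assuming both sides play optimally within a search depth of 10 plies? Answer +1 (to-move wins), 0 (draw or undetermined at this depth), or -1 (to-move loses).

p1 O@[14]: -3[11]-1 -5[9]+1*
p2 X@[9]: -3[6]-1* -5[4]-1
p3 O@[6]: -3[3]-1 -5[1]+1*
p4 X@[1] terminal -1; root [14] d10

value(14, O) = +1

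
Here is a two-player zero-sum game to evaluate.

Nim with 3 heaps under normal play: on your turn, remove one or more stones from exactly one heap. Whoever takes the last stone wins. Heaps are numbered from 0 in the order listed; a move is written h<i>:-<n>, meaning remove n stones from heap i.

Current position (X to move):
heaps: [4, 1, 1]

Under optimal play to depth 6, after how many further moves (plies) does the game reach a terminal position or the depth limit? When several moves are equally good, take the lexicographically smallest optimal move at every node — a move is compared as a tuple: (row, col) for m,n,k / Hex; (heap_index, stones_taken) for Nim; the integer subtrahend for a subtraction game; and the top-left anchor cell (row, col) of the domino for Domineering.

p1 X@[(4,1,1)]: h0:-1[(3,1,1)]-1 h0:-2[(2,1,1)]-1 h0:-3[(1,1,1)]-1 h0:-4[(0,1,1)]+1* h1:-1[(4,0,1)]-1 h2:-1[(4,1,0)]-1
p2 O@[(0,1,1)]: h1:-1[(0,0,1)]-1* h2:-1[(0,1,0)]-1
p3 X@[(0,0,1)]: h2:-1[(0,0,0)]+1*
p4 O@[(0,0,0)] terminal -1; root [(4,1,1)] d6

PV length from [(4,1,1)]: 3 plies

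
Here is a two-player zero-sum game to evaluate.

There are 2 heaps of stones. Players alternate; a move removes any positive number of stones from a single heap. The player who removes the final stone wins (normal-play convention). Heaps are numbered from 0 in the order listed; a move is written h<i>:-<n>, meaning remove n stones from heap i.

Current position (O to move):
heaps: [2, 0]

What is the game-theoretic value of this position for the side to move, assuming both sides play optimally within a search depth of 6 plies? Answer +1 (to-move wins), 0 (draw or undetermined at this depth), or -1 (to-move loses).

p1 O@[(2,0)]: h0:-1[(1,0)]-1 h0:-2[(0,0)]+1*
p2 X@[(0,0)] terminal -1; root [(2,0)] d6

value((2,0), O) = +1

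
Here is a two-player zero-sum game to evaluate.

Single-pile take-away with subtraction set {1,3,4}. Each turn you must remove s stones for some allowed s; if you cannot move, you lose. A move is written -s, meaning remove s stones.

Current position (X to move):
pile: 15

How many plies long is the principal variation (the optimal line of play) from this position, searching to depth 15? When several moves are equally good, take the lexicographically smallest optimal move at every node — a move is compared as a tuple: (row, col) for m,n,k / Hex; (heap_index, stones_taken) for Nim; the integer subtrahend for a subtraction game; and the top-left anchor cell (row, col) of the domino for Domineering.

p1 X@[15]: -1[14]+1* -3[12]-1 -4[11]-1
p2 O@[14]: -1[13]-1* -3[11]-1 -4[10]-1
p3 X@[13]: -1[12]-1 -3[10]-1 -4[9]+1*
p4 O@[9]: -1[8]-1* -3[6]-1 -4[5]-1
p5 X@[8]: -1[7]+1* -3[5]-1 -4[4]-1
p6 O@[7]: -1[6]-1* -3[4]-1 -4[3]-1
p7 X@[6]: -1[5]-1 -3[3]-1 -4[2]+1*
p8 O@[2]: -1[1]-1*
p9 X@[1]: -1[0]+1*
p10 O@[0] terminal -1; root [15] d15

PV length from [15]: 9 plies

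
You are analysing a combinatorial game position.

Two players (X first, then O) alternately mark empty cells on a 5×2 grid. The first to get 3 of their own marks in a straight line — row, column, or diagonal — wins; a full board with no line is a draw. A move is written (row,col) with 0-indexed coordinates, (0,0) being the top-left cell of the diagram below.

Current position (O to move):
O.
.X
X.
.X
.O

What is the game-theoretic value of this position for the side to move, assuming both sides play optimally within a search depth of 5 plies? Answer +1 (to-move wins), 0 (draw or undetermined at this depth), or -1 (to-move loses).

value(O./.X/X./.X/.O, O) = -1

[O./.X/X./.X/.O] O move#1: (0,1):-1/OO/.X/X./.X/.O*, (1,0):-1/O./OX/X./.X/.O, (2,1):-1/O./.X/XO/.X/.O, (3,0):-1/O./.X/X./OX/.O, (4,0):-1/O./.X/X./.X/OO
[OO/.X/X./.X/.O] X move#2: (1,0):+1/OO/XX/X./.X/.O*, (2,1):+1/OO/.X/XX/.X/.O, (3,0):+1/OO/.X/X./XX/.O, (4,0):+1/OO/.X/X./.X/XO
[OO/XX/X./.X/.O] O move#3: (2,1):-1/OO/XX/XO/.X/.O*, (3,0):-1/OO/XX/X./OX/.O, (4,0):-1/OO/XX/X./.X/OO
[OO/XX/XO/.X/.O] X move#4: (3,0):+1/OO/XX/XO/XX/.O*, (4,0):+0/OO/XX/XO/.X/XO
[OO/XX/XO/XX/.O] end (terminal -1, O#5); searched O./.X/X./.X/.O to 5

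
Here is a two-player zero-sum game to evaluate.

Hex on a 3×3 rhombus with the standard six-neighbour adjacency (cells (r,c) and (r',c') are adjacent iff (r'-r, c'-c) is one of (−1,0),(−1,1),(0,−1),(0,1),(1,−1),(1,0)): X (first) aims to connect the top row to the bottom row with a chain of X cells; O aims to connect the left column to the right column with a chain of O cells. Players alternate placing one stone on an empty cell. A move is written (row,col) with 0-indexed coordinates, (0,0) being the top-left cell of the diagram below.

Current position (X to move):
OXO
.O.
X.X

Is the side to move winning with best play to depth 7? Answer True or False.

[OXO/.O./X.X] X move#1: (1,0):+1/OXO/XO./X.X*, (1,2):-1/OXO/.OX/X.X, (2,1):-1/OXO/.O./XXX
[OXO/XO./X.X] end (terminal -1, O#2); searched OXO/.O./X.X to 7

X winning at [OXO/.O./X.X]: True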